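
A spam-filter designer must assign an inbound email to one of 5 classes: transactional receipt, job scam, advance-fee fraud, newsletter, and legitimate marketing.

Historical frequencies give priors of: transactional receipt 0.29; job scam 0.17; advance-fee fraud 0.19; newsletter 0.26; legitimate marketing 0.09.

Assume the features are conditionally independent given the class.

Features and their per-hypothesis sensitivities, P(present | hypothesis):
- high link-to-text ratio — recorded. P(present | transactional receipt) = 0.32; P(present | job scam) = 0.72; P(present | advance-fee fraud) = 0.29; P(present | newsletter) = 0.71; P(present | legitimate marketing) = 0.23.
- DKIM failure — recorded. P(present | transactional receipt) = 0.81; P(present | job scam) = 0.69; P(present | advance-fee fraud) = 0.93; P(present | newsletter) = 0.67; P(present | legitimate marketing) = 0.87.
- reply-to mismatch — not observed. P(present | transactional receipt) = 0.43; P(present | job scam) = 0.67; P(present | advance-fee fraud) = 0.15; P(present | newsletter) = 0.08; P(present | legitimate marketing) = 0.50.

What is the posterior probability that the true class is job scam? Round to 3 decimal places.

0.118

By Bayes' rule with conditional independence, the unnormalized weight for each hypothesis is prior × ∏ likelihoods (using 1 − P(present | H) for each absent feature):
  transactional receipt: 0.29 × 0.32 × 0.81 × (1 − 0.43) = 0.042846
  job scam: 0.17 × 0.72 × 0.69 × (1 − 0.67) = 0.02787
  advance-fee fraud: 0.19 × 0.29 × 0.93 × (1 − 0.15) = 0.043557
  newsletter: 0.26 × 0.71 × 0.67 × (1 − 0.08) = 0.11379
  legitimate marketing: 0.09 × 0.23 × 0.87 × (1 − 0.50) = 0.0090045
The unnormalized weights sum to 0.23706.
P(job scam | evidence) = 0.02787 / 0.23706 ≈ 0.118.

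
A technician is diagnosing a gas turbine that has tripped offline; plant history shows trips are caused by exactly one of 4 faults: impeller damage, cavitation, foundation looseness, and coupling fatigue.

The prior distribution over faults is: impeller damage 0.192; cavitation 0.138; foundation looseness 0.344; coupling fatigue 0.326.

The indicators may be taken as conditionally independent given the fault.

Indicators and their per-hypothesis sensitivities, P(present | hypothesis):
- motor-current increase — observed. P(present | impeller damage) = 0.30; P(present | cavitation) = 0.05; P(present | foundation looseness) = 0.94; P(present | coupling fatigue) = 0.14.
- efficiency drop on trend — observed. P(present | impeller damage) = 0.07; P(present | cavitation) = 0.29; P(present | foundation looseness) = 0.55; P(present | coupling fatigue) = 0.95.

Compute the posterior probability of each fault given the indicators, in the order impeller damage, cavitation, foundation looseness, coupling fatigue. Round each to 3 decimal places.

0.018, 0.009, 0.783, 0.191

For each hypothesis, the unnormalized posterior weight is prior × product of the indicator likelihoods:
  impeller damage: 0.192 × 0.30 × 0.07 = 0.004032
  cavitation: 0.138 × 0.05 × 0.29 = 0.002001
  foundation looseness: 0.344 × 0.94 × 0.55 = 0.17785
  coupling fatigue: 0.326 × 0.14 × 0.95 = 0.043358
Normalizing constant Z = 0.004032 + 0.002001 + 0.17785 + 0.043358 = 0.22724.
P(impeller damage | evidence) = 0.004032 / 0.22724 ≈ 0.018
P(cavitation | evidence) = 0.002001 / 0.22724 ≈ 0.009
P(foundation looseness | evidence) = 0.17785 / 0.22724 ≈ 0.783
P(coupling fatigue | evidence) = 0.043358 / 0.22724 ≈ 0.191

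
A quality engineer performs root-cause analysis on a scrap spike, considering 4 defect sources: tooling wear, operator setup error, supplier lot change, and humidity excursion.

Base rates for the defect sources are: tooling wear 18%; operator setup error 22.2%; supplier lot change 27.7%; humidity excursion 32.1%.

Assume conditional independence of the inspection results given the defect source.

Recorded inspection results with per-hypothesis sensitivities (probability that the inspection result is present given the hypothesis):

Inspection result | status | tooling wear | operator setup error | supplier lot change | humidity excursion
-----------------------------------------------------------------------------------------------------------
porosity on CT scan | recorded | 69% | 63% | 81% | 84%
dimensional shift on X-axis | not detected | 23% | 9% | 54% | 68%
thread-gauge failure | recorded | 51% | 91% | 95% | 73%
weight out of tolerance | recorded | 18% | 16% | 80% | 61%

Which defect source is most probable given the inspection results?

By Bayes' rule with conditional independence, the unnormalized weight for each hypothesis is prior × ∏ likelihoods (using 1 − P(present | H) for each absent inspection result):
  tooling wear: 0.180 × 0.69 × (1 − 0.23) × 0.51 × 0.18 = 0.0087792
  operator setup error: 0.222 × 0.63 × (1 − 0.09) × 0.91 × 0.16 = 0.018531
  supplier lot change: 0.277 × 0.81 × (1 − 0.54) × 0.95 × 0.80 = 0.07844
  humidity excursion: 0.321 × 0.84 × (1 − 0.68) × 0.73 × 0.61 = 0.038423
Marginal likelihood of the evidence = 0.14417.
P(tooling wear | evidence) ≈ 0.0087792 / 0.14417 ≈ 0.061
P(operator setup error | evidence) ≈ 0.018531 / 0.14417 ≈ 0.129
P(supplier lot change | evidence) ≈ 0.07844 / 0.14417 ≈ 0.544
P(humidity excursion | evidence) ≈ 0.038423 / 0.14417 ≈ 0.267
The largest is 0.544, so supplier lot change is most probable.

supplier lot change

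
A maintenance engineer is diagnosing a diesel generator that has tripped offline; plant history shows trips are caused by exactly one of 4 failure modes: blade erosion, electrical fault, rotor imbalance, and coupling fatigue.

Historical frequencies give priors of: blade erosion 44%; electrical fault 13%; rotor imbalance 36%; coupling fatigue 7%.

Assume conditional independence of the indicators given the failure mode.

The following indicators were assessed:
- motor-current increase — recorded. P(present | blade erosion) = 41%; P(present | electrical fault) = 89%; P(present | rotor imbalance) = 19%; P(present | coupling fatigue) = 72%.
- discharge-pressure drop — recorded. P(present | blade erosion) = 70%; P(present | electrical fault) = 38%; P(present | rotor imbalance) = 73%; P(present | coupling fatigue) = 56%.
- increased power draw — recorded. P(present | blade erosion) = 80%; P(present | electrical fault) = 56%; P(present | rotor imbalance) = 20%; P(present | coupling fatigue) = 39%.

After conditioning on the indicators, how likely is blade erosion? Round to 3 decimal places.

0.689

Multiply each prior by the joint likelihood of the indicator pattern:
  blade erosion: 0.44 × 0.41 × 0.70 × 0.80 = 0.10102
  electrical fault: 0.13 × 0.89 × 0.38 × 0.56 = 0.024621
  rotor imbalance: 0.36 × 0.19 × 0.73 × 0.20 = 0.0099864
  coupling fatigue: 0.07 × 0.72 × 0.56 × 0.39 = 0.011007
The unnormalized weights sum to 0.14664.
P(blade erosion | evidence) = 0.10102 / 0.14664 ≈ 0.689.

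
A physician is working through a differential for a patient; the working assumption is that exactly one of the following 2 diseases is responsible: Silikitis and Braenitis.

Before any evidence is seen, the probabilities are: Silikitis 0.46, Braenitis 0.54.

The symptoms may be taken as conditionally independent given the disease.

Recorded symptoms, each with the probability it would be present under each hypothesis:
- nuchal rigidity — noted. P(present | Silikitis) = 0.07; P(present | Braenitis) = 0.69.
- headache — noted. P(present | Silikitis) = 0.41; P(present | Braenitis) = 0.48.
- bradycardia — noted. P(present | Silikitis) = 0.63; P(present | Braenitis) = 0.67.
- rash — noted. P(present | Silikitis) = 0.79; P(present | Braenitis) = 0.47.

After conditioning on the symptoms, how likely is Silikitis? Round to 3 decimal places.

Multiply each prior by the joint likelihood of the symptom pattern:
  Silikitis: 0.46 × 0.07 × 0.41 × 0.63 × 0.79 = 0.0065706
  Braenitis: 0.54 × 0.69 × 0.48 × 0.67 × 0.47 = 0.056319
Marginal likelihood of the evidence = 0.06289.
P(Silikitis | evidence) = 0.0065706 / 0.06289 ≈ 0.104.

0.104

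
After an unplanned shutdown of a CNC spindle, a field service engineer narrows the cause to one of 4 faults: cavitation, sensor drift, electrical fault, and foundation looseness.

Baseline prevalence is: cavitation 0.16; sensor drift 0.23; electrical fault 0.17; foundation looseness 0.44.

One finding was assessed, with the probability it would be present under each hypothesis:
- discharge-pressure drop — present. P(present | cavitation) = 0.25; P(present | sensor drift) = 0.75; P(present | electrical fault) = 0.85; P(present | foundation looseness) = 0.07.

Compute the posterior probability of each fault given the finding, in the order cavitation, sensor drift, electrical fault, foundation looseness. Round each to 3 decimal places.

For each hypothesis, the unnormalized posterior weight is prior × likelihood:
  cavitation: 0.16 × 0.25 = 0.04
  sensor drift: 0.23 × 0.75 = 0.1725
  electrical fault: 0.17 × 0.85 = 0.1445
  foundation looseness: 0.44 × 0.07 = 0.0308
Marginal likelihood of the evidence = 0.3878.
P(cavitation | evidence) = 0.04 / 0.3878 ≈ 0.103
P(sensor drift | evidence) = 0.1725 / 0.3878 ≈ 0.445
P(electrical fault | evidence) = 0.1445 / 0.3878 ≈ 0.373
P(foundation looseness | evidence) = 0.0308 / 0.3878 ≈ 0.079

0.103, 0.445, 0.373, 0.079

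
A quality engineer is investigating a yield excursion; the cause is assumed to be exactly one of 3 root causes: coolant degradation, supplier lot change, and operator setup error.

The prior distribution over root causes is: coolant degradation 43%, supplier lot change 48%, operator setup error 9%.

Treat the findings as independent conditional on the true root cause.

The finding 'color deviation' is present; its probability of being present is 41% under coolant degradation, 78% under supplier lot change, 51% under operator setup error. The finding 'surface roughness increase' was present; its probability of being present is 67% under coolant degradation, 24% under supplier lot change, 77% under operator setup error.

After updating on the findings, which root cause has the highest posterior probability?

For each hypothesis, the unnormalized posterior weight is prior × product of the finding likelihoods:
  coolant degradation: 0.43 × 0.41 × 0.67 = 0.11812
  supplier lot change: 0.48 × 0.78 × 0.24 = 0.089856
  operator setup error: 0.09 × 0.51 × 0.77 = 0.035343
The unnormalized weights sum to 0.24332.
P(coolant degradation | evidence) ≈ 0.11812 / 0.24332 ≈ 0.485
P(supplier lot change | evidence) ≈ 0.089856 / 0.24332 ≈ 0.369
P(operator setup error | evidence) ≈ 0.035343 / 0.24332 ≈ 0.145
The largest is 0.485, so coolant degradation is most probable.

coolant degradation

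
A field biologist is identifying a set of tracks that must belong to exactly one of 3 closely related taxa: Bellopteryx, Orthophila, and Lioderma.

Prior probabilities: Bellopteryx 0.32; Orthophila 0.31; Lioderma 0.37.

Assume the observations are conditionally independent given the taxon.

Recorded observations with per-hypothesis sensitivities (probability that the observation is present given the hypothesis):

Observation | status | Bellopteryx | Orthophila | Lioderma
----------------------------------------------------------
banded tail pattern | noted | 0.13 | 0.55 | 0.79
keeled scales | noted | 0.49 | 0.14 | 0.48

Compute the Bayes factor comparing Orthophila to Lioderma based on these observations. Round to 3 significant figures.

0.203

Joint likelihood of the evidence pattern under each hypothesis:
  Orthophila: 0.55 × 0.14 = 0.077
  Lioderma: 0.79 × 0.48 = 0.3792
Bayes factor = 0.077 / 0.3792 ≈ 0.203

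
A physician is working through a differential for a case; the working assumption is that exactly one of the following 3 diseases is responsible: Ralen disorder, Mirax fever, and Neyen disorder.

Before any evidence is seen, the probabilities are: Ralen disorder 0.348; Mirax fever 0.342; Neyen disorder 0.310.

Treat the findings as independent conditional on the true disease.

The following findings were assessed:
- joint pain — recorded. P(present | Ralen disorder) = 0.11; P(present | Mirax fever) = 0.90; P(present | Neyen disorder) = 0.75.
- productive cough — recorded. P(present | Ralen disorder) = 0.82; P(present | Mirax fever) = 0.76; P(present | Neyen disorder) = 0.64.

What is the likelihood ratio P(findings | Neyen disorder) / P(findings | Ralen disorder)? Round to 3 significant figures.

The Bayes factor is the ratio of the joint likelihoods of the evidence pattern under the two hypotheses.
  Neyen disorder: 0.75 × 0.64 = 0.48
  Ralen disorder: 0.11 × 0.82 = 0.0902
Bayes factor = 0.48 / 0.0902 ≈ 5.32

5.32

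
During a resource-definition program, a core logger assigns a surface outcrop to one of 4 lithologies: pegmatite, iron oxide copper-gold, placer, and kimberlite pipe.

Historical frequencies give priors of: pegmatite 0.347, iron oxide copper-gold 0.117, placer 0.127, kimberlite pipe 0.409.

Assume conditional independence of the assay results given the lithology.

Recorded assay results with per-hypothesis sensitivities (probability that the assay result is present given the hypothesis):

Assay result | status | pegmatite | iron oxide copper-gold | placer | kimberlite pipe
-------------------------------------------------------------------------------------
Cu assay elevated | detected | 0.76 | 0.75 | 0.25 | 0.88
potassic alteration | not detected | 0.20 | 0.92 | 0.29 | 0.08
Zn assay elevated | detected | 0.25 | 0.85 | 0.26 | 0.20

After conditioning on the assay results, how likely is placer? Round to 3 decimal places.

By Bayes' rule with conditional independence, the unnormalized weight for each hypothesis is prior × ∏ likelihoods (using 1 − P(present | H) for each absent assay result):
  pegmatite: 0.347 × 0.76 × (1 − 0.20) × 0.25 = 0.052744
  iron oxide copper-gold: 0.117 × 0.75 × (1 − 0.92) × 0.85 = 0.005967
  placer: 0.127 × 0.25 × (1 − 0.29) × 0.26 = 0.0058611
  kimberlite pipe: 0.409 × 0.88 × (1 − 0.08) × 0.20 = 0.066225
The unnormalized weights sum to 0.1308.
P(placer | evidence) = 0.0058611 / 0.1308 ≈ 0.045.

0.045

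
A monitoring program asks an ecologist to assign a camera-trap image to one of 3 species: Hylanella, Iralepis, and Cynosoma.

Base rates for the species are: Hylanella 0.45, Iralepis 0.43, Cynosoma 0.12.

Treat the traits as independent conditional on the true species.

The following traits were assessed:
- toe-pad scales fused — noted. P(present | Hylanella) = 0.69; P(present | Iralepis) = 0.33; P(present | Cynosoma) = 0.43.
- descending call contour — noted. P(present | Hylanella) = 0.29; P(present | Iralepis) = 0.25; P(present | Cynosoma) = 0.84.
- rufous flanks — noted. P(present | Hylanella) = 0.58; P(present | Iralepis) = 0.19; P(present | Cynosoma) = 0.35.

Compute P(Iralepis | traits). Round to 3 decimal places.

0.091

Multiply each prior by the joint likelihood of the trait pattern:
  Hylanella: 0.45 × 0.69 × 0.29 × 0.58 = 0.052226
  Iralepis: 0.43 × 0.33 × 0.25 × 0.19 = 0.0067402
  Cynosoma: 0.12 × 0.43 × 0.84 × 0.35 = 0.01517
Normalizing constant Z = 0.052226 + 0.0067402 + 0.01517 = 0.074137.
P(Iralepis | evidence) = 0.0067402 / 0.074137 ≈ 0.091.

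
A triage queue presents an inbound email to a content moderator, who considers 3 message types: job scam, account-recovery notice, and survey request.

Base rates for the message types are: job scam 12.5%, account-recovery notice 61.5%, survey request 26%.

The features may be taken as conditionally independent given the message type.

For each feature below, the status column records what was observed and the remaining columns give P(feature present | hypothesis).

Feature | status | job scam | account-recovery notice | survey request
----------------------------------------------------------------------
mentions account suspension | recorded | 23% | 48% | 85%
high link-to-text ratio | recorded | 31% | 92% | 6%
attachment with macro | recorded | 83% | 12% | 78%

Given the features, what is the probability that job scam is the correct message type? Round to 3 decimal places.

0.147

By Bayes' rule with conditional independence, the unnormalized weight for each hypothesis is prior × ∏ likelihoods:
  job scam: 0.125 × 0.23 × 0.31 × 0.83 = 0.0073974
  account-recovery notice: 0.615 × 0.48 × 0.92 × 0.12 = 0.03259
  survey request: 0.260 × 0.85 × 0.06 × 0.78 = 0.010343
Normalizing constant Z = 0.0073974 + 0.03259 + 0.010343 = 0.05033.
P(job scam | evidence) = 0.0073974 / 0.05033 ≈ 0.147.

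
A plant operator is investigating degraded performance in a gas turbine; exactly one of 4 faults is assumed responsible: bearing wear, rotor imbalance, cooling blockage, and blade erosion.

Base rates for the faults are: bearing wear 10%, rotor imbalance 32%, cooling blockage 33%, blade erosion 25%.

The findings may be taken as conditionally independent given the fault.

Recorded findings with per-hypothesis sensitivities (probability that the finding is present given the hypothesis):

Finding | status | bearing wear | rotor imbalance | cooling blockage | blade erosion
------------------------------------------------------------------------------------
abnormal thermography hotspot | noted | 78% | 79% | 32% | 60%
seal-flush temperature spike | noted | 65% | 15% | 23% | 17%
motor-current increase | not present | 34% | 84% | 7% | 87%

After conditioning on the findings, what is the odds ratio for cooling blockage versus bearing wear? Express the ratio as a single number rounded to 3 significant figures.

0.675

Posterior odds equal prior odds times the likelihood ratio; only the two competing hypotheses matter (using 1 − P(present | H) for each absent finding).
  cooling blockage: 0.33 × 0.32 × 0.23 × (1 − 0.07) = 0.022588
  bearing wear: 0.10 × 0.78 × 0.65 × (1 − 0.34) = 0.033462
Odds(cooling blockage : bearing wear) = 0.022588 / 0.033462 ≈ 0.675.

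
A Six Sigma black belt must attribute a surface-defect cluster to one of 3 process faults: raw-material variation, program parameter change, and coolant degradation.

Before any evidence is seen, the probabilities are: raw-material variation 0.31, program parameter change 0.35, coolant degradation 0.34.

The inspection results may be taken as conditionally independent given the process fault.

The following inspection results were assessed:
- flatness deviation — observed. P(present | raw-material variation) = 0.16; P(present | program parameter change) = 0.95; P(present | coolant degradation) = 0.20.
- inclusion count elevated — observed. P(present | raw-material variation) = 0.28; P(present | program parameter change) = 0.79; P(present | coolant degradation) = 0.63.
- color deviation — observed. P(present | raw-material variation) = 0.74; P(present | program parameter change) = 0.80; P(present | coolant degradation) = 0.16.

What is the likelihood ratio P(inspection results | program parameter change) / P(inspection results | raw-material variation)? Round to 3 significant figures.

18.1

Joint likelihood of the inspection result pattern under each hypothesis:
  program parameter change: 0.95 × 0.79 × 0.80 = 0.6004
  raw-material variation: 0.16 × 0.28 × 0.74 = 0.033152
Bayes factor = 0.6004 / 0.033152 ≈ 18.1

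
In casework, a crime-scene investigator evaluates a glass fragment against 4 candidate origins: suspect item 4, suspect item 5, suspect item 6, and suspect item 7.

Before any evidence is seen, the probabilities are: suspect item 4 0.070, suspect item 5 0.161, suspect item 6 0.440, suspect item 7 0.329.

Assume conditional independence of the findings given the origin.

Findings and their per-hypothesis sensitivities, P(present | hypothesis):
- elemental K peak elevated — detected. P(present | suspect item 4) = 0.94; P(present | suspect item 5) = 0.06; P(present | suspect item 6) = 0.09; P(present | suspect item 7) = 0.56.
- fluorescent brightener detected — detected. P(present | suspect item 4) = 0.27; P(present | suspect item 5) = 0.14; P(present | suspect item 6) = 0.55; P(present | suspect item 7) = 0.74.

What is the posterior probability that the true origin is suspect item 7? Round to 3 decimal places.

For each hypothesis, the unnormalized posterior weight is prior × product of the finding likelihoods:
  suspect item 4: 0.070 × 0.94 × 0.27 = 0.017766
  suspect item 5: 0.161 × 0.06 × 0.14 = 0.0013524
  suspect item 6: 0.440 × 0.09 × 0.55 = 0.02178
  suspect item 7: 0.329 × 0.56 × 0.74 = 0.13634
Normalizing constant Z = 0.017766 + 0.0013524 + 0.02178 + 0.13634 = 0.17724.
P(suspect item 7 | evidence) = 0.13634 / 0.17724 ≈ 0.769.

0.769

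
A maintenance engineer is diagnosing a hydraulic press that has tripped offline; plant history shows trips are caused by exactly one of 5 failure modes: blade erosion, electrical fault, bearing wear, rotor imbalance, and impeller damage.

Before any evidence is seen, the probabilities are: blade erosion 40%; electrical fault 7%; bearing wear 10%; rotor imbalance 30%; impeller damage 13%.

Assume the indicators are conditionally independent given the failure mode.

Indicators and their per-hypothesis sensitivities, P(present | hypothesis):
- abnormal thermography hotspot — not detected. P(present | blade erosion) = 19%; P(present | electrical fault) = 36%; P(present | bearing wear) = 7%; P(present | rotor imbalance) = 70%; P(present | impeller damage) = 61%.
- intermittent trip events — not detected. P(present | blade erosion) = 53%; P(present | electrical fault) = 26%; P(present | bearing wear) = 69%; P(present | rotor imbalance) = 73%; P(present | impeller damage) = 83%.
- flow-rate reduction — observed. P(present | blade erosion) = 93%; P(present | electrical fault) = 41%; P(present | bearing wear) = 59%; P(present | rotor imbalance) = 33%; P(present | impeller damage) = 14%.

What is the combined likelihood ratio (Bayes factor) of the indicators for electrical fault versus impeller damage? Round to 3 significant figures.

20.9

The Bayes factor is the ratio of the joint likelihoods of the indicator pattern under the two hypotheses (using 1 − P(present | H) for each absent indicator).
  electrical fault: (1 − 0.36) × (1 − 0.26) × 0.41 = 0.19418
  impeller damage: (1 − 0.61) × (1 − 0.83) × 0.14 = 0.009282
Bayes factor = 0.19418 / 0.009282 ≈ 20.9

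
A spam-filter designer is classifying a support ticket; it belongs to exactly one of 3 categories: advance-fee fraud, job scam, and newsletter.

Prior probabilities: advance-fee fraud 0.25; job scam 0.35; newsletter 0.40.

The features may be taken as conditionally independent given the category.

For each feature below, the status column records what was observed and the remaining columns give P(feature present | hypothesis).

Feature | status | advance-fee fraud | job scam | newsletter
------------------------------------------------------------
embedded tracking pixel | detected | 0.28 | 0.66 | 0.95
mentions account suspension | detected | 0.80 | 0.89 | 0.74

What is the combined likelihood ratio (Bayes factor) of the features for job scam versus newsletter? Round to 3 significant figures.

The Bayes factor is the ratio of the joint likelihoods of the feature pattern under the two hypotheses.
  job scam: 0.66 × 0.89 = 0.5874
  newsletter: 0.95 × 0.74 = 0.703
Bayes factor = 0.5874 / 0.703 ≈ 0.836

0.836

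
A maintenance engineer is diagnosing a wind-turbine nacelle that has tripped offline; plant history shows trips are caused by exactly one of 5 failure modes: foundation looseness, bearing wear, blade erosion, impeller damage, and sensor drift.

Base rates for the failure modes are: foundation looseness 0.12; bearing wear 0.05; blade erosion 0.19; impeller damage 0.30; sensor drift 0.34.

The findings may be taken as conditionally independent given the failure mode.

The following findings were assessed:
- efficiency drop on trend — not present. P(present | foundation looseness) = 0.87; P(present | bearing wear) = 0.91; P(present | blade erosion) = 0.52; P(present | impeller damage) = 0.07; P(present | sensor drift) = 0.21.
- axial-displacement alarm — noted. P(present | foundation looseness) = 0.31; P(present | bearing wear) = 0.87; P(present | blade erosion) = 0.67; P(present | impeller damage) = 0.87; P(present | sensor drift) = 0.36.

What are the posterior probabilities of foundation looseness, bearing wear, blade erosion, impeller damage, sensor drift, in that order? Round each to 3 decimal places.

0.012, 0.010, 0.149, 0.593, 0.236

By Bayes' rule with conditional independence, the unnormalized weight for each hypothesis is prior × ∏ likelihoods (using 1 − P(present | H) for each absent finding):
  foundation looseness: 0.12 × (1 − 0.87) × 0.31 = 0.004836
  bearing wear: 0.05 × (1 − 0.91) × 0.87 = 0.003915
  blade erosion: 0.19 × (1 − 0.52) × 0.67 = 0.061104
  impeller damage: 0.30 × (1 − 0.07) × 0.87 = 0.24273
  sensor drift: 0.34 × (1 − 0.21) × 0.36 = 0.096696
Normalizing constant Z = 0.004836 + 0.003915 + 0.061104 + 0.24273 + 0.096696 = 0.40928.
P(foundation looseness | evidence) = 0.004836 / 0.40928 ≈ 0.012
P(bearing wear | evidence) = 0.003915 / 0.40928 ≈ 0.010
P(blade erosion | evidence) = 0.061104 / 0.40928 ≈ 0.149
P(impeller damage | evidence) = 0.24273 / 0.40928 ≈ 0.593
P(sensor drift | evidence) = 0.096696 / 0.40928 ≈ 0.236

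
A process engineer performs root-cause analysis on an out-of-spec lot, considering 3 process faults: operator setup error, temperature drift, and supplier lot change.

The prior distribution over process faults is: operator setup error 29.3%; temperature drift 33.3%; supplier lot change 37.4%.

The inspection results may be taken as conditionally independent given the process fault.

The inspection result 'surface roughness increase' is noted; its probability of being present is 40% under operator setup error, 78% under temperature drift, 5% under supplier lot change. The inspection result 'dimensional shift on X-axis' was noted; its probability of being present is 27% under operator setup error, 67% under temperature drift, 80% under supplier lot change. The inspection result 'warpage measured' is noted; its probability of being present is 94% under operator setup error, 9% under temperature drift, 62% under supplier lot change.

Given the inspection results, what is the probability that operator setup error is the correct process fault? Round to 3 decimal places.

Multiply each prior by the joint likelihood of the inspection result pattern:
  operator setup error: 0.293 × 0.40 × 0.27 × 0.94 = 0.029745
  temperature drift: 0.333 × 0.78 × 0.67 × 0.09 = 0.015662
  supplier lot change: 0.374 × 0.05 × 0.80 × 0.62 = 0.0092752
The unnormalized weights sum to 0.054683.
P(operator setup error | evidence) = 0.029745 / 0.054683 ≈ 0.544.

0.544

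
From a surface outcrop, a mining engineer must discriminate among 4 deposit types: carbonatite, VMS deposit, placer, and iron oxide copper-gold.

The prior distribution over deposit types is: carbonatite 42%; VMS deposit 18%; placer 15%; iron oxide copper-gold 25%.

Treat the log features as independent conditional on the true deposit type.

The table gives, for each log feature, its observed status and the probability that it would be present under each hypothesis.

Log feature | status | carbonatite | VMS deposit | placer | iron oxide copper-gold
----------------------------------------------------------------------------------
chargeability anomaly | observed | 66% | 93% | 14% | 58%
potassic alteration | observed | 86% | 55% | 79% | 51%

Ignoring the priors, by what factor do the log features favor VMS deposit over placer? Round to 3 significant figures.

4.62

The Bayes factor is the ratio of the joint likelihoods of the log feature pattern under the two hypotheses.
  VMS deposit: 0.93 × 0.55 = 0.5115
  placer: 0.14 × 0.79 = 0.1106
Bayes factor = 0.5115 / 0.1106 ≈ 4.62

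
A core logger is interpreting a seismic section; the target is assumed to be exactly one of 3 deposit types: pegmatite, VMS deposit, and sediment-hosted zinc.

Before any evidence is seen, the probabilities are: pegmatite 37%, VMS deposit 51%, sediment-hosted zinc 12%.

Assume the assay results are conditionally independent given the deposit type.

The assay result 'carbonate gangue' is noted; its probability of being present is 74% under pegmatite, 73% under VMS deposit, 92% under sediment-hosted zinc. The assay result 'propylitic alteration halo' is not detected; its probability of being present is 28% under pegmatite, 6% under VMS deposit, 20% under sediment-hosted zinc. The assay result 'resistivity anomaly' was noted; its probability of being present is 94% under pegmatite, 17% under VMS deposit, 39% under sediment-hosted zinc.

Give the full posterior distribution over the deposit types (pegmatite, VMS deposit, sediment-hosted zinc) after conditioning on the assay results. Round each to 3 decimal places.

For each hypothesis, the unnormalized posterior weight is prior × product of the assay result likelihoods (using 1 − P(present | H) for each absent assay result):
  pegmatite: 0.37 × 0.74 × (1 − 0.28) × 0.94 = 0.18531
  VMS deposit: 0.51 × 0.73 × (1 − 0.06) × 0.17 = 0.059494
  sediment-hosted zinc: 0.12 × 0.92 × (1 − 0.20) × 0.39 = 0.034445
Marginal likelihood of the evidence = 0.27925.
P(pegmatite | evidence) = 0.18531 / 0.27925 ≈ 0.664
P(VMS deposit | evidence) = 0.059494 / 0.27925 ≈ 0.213
P(sediment-hosted zinc | evidence) = 0.034445 / 0.27925 ≈ 0.123

0.664, 0.213, 0.123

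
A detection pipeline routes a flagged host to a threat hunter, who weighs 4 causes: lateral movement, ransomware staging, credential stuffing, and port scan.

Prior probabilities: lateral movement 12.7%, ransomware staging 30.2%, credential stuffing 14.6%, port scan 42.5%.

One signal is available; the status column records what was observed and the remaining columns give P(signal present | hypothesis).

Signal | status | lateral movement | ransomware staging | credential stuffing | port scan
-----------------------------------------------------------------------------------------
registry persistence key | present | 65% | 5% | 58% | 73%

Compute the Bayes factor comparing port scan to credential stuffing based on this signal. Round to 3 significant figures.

1.26

The Bayes factor is the ratio of the two likelihoods.
  port scan: 0.73
  credential stuffing: 0.58
Bayes factor = 0.73 / 0.58 ≈ 1.26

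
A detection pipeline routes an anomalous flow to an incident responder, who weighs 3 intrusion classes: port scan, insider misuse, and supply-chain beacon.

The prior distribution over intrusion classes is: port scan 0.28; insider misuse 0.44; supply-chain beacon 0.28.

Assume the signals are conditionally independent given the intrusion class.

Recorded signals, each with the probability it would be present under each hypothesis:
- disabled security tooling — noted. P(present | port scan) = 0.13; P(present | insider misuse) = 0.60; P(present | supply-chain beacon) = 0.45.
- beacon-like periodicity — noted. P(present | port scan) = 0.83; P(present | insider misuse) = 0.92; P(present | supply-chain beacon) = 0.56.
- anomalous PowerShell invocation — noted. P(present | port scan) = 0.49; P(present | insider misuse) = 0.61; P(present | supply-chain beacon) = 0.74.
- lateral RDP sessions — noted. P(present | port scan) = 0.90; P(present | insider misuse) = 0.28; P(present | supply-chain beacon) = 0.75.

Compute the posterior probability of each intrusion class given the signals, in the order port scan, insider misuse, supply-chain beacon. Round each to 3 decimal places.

0.142, 0.441, 0.417

For each hypothesis, the unnormalized posterior weight is prior × product of the signal likelihoods:
  port scan: 0.28 × 0.13 × 0.83 × 0.49 × 0.90 = 0.013323
  insider misuse: 0.44 × 0.60 × 0.92 × 0.61 × 0.28 = 0.041484
  supply-chain beacon: 0.28 × 0.45 × 0.56 × 0.74 × 0.75 = 0.039161
Marginal likelihood of the evidence = 0.093968.
P(port scan | evidence) = 0.013323 / 0.093968 ≈ 0.142
P(insider misuse | evidence) = 0.041484 / 0.093968 ≈ 0.441
P(supply-chain beacon | evidence) = 0.039161 / 0.093968 ≈ 0.417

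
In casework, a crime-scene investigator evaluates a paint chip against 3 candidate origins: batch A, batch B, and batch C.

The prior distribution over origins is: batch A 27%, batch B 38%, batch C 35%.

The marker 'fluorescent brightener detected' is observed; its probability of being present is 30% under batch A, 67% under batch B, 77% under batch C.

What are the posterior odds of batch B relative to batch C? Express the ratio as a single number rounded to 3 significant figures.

Unnormalized posterior weight (prior times the marker likelihood) for each of the two hypotheses:
  batch B: 0.38 × 0.67 = 0.2546
  batch C: 0.35 × 0.77 = 0.2695
Odds(batch B : batch C) = 0.2546 / 0.2695 ≈ 0.945.

0.945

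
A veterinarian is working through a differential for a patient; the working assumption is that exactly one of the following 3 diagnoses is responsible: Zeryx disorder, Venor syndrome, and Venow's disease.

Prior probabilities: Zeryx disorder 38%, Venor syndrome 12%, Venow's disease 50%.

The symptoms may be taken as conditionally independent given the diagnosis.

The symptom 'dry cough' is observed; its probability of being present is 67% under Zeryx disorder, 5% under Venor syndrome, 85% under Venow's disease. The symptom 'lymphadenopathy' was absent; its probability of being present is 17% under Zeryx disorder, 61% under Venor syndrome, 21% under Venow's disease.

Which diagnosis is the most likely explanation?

For each hypothesis, the unnormalized posterior weight is prior × product of the symptom likelihoods (using 1 − P(present | H) for each absent symptom):
  Zeryx disorder: 0.38 × 0.67 × (1 − 0.17) = 0.21132
  Venor syndrome: 0.12 × 0.05 × (1 − 0.61) = 0.00234
  Venow's disease: 0.50 × 0.85 × (1 − 0.21) = 0.33575
Marginal likelihood of the evidence = 0.54941.
P(Zeryx disorder | evidence) ≈ 0.21132 / 0.54941 ≈ 0.385
P(Venor syndrome | evidence) ≈ 0.00234 / 0.54941 ≈ 0.004
P(Venow's disease | evidence) ≈ 0.33575 / 0.54941 ≈ 0.611
The largest is 0.611, so Venow's disease is most probable.

Venow's disease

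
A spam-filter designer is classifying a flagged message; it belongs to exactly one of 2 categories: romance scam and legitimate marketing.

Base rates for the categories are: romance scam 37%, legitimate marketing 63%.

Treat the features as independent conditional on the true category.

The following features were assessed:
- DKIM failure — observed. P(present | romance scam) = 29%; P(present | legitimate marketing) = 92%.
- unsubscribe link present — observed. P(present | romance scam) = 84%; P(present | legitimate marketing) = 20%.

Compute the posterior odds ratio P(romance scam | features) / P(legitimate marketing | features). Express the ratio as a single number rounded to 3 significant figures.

0.778

Unnormalized posterior weight (prior times the feature likelihoods) for each of the two hypotheses:
  romance scam: 0.37 × 0.29 × 0.84 = 0.090132
  legitimate marketing: 0.63 × 0.92 × 0.20 = 0.11592
Posterior odds = 0.090132 / 0.11592 ≈ 0.778.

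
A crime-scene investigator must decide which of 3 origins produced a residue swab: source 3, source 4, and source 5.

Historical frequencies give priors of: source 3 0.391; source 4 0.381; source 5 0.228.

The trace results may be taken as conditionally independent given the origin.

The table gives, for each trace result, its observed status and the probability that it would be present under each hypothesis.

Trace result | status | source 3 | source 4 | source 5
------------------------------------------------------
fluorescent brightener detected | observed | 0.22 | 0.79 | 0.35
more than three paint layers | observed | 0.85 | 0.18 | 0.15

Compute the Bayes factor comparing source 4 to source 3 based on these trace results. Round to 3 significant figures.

0.760

The Bayes factor is the ratio of the joint likelihoods of the trace result pattern under the two hypotheses.
  source 4: 0.79 × 0.18 = 0.1422
  source 3: 0.22 × 0.85 = 0.187
Bayes factor = 0.1422 / 0.187 ≈ 0.760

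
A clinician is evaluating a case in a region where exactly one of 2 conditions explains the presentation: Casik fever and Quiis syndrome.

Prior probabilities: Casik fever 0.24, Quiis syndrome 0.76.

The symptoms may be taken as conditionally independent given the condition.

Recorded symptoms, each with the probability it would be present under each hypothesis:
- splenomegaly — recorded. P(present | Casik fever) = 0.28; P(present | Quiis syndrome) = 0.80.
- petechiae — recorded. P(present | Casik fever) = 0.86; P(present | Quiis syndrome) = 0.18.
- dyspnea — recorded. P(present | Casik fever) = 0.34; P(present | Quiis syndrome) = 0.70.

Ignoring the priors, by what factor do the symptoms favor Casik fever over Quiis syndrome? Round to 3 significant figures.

Take the product of per-symptom likelihoods under each hypothesis, then divide.
  Casik fever: 0.28 × 0.86 × 0.34 = 0.081872
  Quiis syndrome: 0.80 × 0.18 × 0.70 = 0.1008
Bayes factor = 0.081872 / 0.1008 ≈ 0.812

0.812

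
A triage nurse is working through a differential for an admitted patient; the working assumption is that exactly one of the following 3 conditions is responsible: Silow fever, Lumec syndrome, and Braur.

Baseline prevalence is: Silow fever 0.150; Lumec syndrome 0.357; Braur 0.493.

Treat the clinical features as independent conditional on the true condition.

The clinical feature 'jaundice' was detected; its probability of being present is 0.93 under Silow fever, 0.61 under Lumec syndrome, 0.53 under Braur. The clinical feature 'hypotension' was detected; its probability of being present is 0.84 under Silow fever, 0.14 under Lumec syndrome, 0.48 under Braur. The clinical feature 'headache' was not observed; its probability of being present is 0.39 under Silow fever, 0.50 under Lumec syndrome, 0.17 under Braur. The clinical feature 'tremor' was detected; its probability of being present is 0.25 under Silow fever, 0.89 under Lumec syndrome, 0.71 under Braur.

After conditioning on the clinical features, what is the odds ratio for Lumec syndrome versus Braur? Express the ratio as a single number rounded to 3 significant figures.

The normalizing constant cancels in an odds ratio, so compute prior × likelihood for the two hypotheses only (using 1 − P(present | H) for each absent clinical feature):
  Lumec syndrome: 0.357 × 0.61 × 0.14 × (1 − 0.50) × 0.89 = 0.013567
  Braur: 0.493 × 0.53 × 0.48 × (1 − 0.17) × 0.71 = 0.07391
Posterior odds = 0.013567 / 0.07391 ≈ 0.184.

0.184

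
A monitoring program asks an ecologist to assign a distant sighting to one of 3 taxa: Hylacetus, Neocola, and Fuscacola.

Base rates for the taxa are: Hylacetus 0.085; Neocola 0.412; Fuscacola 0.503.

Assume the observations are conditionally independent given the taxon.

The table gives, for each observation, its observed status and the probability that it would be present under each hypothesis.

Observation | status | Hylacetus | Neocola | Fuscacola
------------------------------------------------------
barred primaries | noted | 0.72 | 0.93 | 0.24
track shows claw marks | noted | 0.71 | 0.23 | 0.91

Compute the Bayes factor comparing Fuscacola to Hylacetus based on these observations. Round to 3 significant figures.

0.427

The Bayes factor is the ratio of the joint likelihoods of the evidence pattern under the two hypotheses.
  Fuscacola: 0.24 × 0.91 = 0.2184
  Hylacetus: 0.72 × 0.71 = 0.5112
Bayes factor = 0.2184 / 0.5112 ≈ 0.427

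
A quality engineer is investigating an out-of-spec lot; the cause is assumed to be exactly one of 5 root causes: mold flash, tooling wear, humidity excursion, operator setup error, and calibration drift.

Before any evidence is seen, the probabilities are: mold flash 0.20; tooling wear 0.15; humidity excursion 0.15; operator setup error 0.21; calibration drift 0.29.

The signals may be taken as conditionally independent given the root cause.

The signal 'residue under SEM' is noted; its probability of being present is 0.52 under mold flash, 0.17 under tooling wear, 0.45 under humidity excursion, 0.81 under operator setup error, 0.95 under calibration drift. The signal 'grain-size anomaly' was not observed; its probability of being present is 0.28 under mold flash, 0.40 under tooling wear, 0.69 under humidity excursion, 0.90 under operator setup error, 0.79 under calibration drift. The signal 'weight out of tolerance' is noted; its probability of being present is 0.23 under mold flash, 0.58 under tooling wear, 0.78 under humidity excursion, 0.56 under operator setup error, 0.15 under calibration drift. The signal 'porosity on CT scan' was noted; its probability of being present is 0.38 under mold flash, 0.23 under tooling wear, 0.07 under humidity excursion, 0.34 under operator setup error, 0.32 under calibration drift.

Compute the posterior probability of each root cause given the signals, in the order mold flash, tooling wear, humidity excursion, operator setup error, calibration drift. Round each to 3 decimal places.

0.416, 0.130, 0.073, 0.206, 0.176

Multiply each prior by the joint likelihood of the signal pattern (using 1 − P(present | H) for each absent signal):
  mold flash: 0.20 × 0.52 × (1 − 0.28) × 0.23 × 0.38 = 0.0065445
  tooling wear: 0.15 × 0.17 × (1 − 0.40) × 0.58 × 0.23 = 0.002041
  humidity excursion: 0.15 × 0.45 × (1 − 0.69) × 0.78 × 0.07 = 0.0011425
  operator setup error: 0.21 × 0.81 × (1 − 0.90) × 0.56 × 0.34 = 0.0032387
  calibration drift: 0.29 × 0.95 × (1 − 0.79) × 0.15 × 0.32 = 0.002777
Normalizing constant Z = 0.0065445 + 0.002041 + 0.0011425 + 0.0032387 + 0.002777 = 0.015744.
P(mold flash | evidence) = 0.0065445 / 0.015744 ≈ 0.416
P(tooling wear | evidence) = 0.002041 / 0.015744 ≈ 0.130
P(humidity excursion | evidence) = 0.0011425 / 0.015744 ≈ 0.073
P(operator setup error | evidence) = 0.0032387 / 0.015744 ≈ 0.206
P(calibration drift | evidence) = 0.002777 / 0.015744 ≈ 0.176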